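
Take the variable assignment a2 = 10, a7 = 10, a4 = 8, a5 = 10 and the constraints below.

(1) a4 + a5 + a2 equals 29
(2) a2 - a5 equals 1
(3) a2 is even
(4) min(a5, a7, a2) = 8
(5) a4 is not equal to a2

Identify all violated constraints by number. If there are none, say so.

(1) a4 + a5 + a2 = 8 + 10 + 10 = 28, not 29  FAIL
(2) a2 - a5 = 10 - 10 = 0, not 1  FAIL
(3) a2 = 10 is even  OK
(4) min(10, 10, 10) = 10, not 8  FAIL
(5) a4 = 8, a2 = 10; distinct  OK

The assignment fails constraints 1, 2, and 4.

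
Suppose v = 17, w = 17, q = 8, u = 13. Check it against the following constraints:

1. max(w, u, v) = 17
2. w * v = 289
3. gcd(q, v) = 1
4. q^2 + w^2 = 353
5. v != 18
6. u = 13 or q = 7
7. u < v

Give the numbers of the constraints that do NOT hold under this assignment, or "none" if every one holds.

Yes — all constraints hold.

1. max(17, 13, 17) = 17  ✓
2. w * v = 17 * 17 = 289  ✓
3. gcd(8, 17) = 1  ✓
4. q^2 + w^2 = 8^2 + 17^2 = 64 + 289 = 353  ✓
5. v = 17, and 17 ≠ 18  ✓
6. u = 13 = 13 (first disjunct)  ✓
7. u = 13, v = 17; 13 < 17  ✓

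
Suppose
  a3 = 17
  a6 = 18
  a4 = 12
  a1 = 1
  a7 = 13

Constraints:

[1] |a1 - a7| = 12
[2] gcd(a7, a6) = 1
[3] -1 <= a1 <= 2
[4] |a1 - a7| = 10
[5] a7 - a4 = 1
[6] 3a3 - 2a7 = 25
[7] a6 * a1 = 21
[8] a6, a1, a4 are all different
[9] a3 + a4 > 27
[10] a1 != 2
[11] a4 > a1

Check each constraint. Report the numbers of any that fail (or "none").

[1] |1 - 13| = 12 — OK.
[2] gcd(13, 18) = 1 — OK.
[3] a1 = 1 lies in [-1, 2] — OK.
[4] |1 - 13| = 12, not 10 — violated.
[5] a7 - a4 = 13 - 12 = 1 — OK.
[6] 3a3 - 2a7 = 3(17) - 2(13) = 25 — OK.
[7] a6 * a1 = 18 * 1 = 18, not 21 — violated.
[8] values 18, 1, 12 are pairwise distinct — OK.
[9] a3 + a4 = 17 + 12 = 29; 29 > 27 — OK.
[10] a1 = 1, and 1 ≠ 2 — OK.
[11] a4 = 12, a1 = 1; 12 > 1 — OK.

Violated: 4 and 7.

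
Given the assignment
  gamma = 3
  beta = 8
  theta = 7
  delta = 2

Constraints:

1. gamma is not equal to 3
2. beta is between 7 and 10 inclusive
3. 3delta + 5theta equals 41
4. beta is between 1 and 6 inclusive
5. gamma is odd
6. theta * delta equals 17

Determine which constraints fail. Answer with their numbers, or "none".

Violated: 1, 4, and 6.

1. gamma = 3, but 3 is required to differ  false
2. beta = 8 lies in [7, 10]  true
3. 3delta + 5theta = 3(2) + 5(7) = 41  true
4. beta = 8 is outside [1, 6]  false
5. gamma = 3 is odd  true
6. theta * delta = 7 * 2 = 14, not 17  false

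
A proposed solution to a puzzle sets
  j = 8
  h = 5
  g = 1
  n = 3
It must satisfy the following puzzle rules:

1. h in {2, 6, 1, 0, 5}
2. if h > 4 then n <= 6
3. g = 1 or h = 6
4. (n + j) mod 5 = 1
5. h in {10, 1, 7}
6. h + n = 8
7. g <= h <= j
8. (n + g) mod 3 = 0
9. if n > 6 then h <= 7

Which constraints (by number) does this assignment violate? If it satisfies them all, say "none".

1. h = 5 is in {2, 6, 1, 0, 5} — holds.
2. h = 5 > 4, so we need n ≤ 6; n = 3 ≤ 6 — holds.
3. g = 1 = 1 (first disjunct) — holds.
4. n + j = 11; 11 mod 5 = 1 — holds.
5. h = 5 is not in {10, 1, 7} — does not hold.
6. h + n = 5 + 3 = 8 — holds.
7. values 1 <= 5 <= 8 — holds.
8. n + g = 4; 4 mod 3 = 1, not 0 — does not hold.
9. n = 3, not > 6; antecedent false, conditional vacuously true — holds.

Violated: 5 and 8.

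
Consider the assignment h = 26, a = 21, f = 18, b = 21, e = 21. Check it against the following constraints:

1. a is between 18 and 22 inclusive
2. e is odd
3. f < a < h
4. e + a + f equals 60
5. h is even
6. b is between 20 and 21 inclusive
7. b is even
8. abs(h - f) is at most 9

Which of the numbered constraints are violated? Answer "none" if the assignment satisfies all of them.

Constraint 7 is violated.

1. a = 21 lies in [18, 22] — holds.
2. e = 21 is odd — holds.
3. values 18 < 21 < 26 — holds.
4. e + a + f = 21 + 21 + 18 = 60 — holds.
5. h = 26 is even — holds.
6. b = 21 lies in [20, 21] — holds.
7. b = 21 is odd — does not hold.
8. abs(26 - 18) = 8; 8 ≤ 9 — holds.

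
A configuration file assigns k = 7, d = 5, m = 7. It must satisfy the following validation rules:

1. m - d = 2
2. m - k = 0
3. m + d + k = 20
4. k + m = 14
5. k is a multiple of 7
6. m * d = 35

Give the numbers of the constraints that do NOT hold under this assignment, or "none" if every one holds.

1. m - d = 7 - 5 = 2  true
2. m - k = 7 - 7 = 0  true
3. m + d + k = 7 + 5 + 7 = 19, not 20  false
4. k + m = 7 + 7 = 14  true
5. 7 / 7 = 1, so 7 divides 7  true
6. m * d = 7 * 5 = 35  true

No — constraint 3 is not satisfied.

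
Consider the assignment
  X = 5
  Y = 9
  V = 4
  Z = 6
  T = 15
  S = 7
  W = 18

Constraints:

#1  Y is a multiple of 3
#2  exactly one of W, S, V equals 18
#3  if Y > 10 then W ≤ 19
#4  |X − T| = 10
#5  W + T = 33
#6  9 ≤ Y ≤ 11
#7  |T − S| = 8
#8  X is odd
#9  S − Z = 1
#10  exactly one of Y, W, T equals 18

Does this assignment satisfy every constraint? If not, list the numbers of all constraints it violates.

#1 9 / 3 = 3, so 3 divides 9  ✓
#2 W=18, S=7, V=4; 1 of them equals 18  ✓
#3 Y = 9, not > 10; antecedent false, conditional vacuously true  ✓
#4 |5 − 15| = 10  ✓
#5 W + T = 18 + 15 = 33  ✓
#6 Y = 9 lies in [9, 11]  ✓
#7 |15 − 7| = 8  ✓
#8 X = 5 is odd  ✓
#9 S − Z = 7 − 6 = 1  ✓
#10 Y=9, W=18, T=15; 1 of them equals 18  ✓

None — every constraint holds.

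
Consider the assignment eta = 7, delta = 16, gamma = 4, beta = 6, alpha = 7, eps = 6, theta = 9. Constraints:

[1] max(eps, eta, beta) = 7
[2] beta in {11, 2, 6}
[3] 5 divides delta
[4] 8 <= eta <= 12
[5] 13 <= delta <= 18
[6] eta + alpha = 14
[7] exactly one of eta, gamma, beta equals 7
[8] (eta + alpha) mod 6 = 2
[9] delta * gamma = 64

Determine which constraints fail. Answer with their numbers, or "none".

Constraints 3 and 4 do not hold.

[1] max(6, 7, 6) = 7  holds
[2] beta = 6 is in {11, 2, 6}  holds
[3] 16 = 5*3 + 1, so 5 does not divide 16  fails
[4] eta = 7 is outside [8, 12]  fails
[5] delta = 16 lies in [13, 18]  holds
[6] eta + alpha = 7 + 7 = 14  holds
[7] eta=7, gamma=4, beta=6; 1 of them equals 7  holds
[8] eta + alpha = 14; 14 mod 6 = 2  holds
[9] delta * gamma = 16 * 4 = 64  holds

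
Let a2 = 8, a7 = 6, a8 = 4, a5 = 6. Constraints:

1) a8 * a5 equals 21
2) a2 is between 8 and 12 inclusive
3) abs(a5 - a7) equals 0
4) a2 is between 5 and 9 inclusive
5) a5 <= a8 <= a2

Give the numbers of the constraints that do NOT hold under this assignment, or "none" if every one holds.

Constraints 1 and 5 are violated.

1) a8 * a5 = 4 * 6 = 24, not 21  FAIL
2) a2 = 8 lies in [8, 12]  OK
3) abs(6 - 6) = 0  OK
4) a2 = 8 lies in [5, 9]  OK
5) values 6, 4, 8; a5 = 6 is not <= a8 = 4  FAIL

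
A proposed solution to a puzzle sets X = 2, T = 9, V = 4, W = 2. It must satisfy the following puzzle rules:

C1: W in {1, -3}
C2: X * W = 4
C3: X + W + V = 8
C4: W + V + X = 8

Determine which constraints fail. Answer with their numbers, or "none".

C1: W = 2 is not in {1, -3}  FAIL
C2: X * W = 2 * 2 = 4  OK
C3: X + W + V = 2 + 2 + 4 = 8  OK
C4: W + V + X = 2 + 4 + 2 = 8  OK

No — constraint 1 is not satisfied.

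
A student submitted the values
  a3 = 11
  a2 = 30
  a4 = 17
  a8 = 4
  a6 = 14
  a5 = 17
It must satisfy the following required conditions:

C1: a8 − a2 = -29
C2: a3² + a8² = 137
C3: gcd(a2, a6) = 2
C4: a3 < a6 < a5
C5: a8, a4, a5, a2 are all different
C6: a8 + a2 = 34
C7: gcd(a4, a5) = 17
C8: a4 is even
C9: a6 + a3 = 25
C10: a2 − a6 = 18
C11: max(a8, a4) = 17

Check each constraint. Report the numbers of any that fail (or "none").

C1: a8 − a2 = 4 − 30 = -26, not -29  ✗
C2: a3² + a8² = 11² + 4² = 121 + 16 = 137  ✓
C3: gcd(30, 14) = 2  ✓
C4: values 11 < 14 < 17  ✓
C5: a4 = a5 = 17, not all different  ✗
C6: a8 + a2 = 4 + 30 = 34  ✓
C7: gcd(17, 17) = 17  ✓
C8: a4 = 17 is odd  ✗
C9: a6 + a3 = 14 + 11 = 25  ✓
C10: a2 − a6 = 30 − 14 = 16, not 18  ✗
C11: max(4, 17) = 17  ✓

Constraints 1, 5, 8, 10 are violated.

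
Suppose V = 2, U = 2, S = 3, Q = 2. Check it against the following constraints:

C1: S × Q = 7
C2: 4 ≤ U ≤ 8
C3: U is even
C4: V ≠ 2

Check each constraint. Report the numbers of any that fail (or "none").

Violated: 1, 2, and 4.

C1: S × Q = 3 × 2 = 6, not 7  FAIL
C2: U = 2 is outside [4, 8]  FAIL
C3: U = 2 is even  OK
C4: V = 2, but 2 is required to differ  FAIL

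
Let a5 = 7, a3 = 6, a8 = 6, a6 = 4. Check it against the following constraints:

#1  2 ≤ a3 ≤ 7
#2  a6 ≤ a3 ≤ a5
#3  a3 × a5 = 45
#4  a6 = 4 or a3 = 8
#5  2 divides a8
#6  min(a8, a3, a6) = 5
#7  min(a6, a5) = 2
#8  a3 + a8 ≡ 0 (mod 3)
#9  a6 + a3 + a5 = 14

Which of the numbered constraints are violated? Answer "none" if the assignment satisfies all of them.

Constraints 3, 6, 7, and 9 do not hold.

#1 a3 = 6 lies in [2, 7] — holds.
#2 values 4 ≤ 6 ≤ 7 — holds.
#3 a3 × a5 = 6 × 7 = 42, not 45 — does not hold.
#4 a6 = 4 = 4 (first disjunct) — holds.
#5 6 / 2 = 3, so 2 divides 6 — holds.
#6 min(6, 6, 4) = 4, not 5 — does not hold.
#7 min(4, 7) = 4, not 2 — does not hold.
#8 a3 + a8 = 12; 12 mod 3 = 0 — holds.
#9 a6 + a3 + a5 = 4 + 6 + 7 = 17, not 14 — does not hold.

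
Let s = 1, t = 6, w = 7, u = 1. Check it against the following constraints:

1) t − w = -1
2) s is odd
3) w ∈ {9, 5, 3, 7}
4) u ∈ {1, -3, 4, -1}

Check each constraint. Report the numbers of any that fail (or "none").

Yes — all constraints hold.

1) t − w = 6 − 7 = -1 — holds.
2) s = 1 is odd — holds.
3) w = 7 is in {9, 5, 3, 7} — holds.
4) u = 1 is in {1, -3, 4, -1} — holds.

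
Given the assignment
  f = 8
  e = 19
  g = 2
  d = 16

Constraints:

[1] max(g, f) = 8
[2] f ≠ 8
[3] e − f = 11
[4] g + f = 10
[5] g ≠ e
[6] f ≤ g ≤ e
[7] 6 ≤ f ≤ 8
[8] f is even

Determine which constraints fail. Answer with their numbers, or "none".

[1] max(2, 8) = 8 — holds.
[2] f = 8, but 8 is required to differ — does not hold.
[3] e − f = 19 − 8 = 11 — holds.
[4] g + f = 2 + 8 = 10 — holds.
[5] g = 2, e = 19; distinct — holds.
[6] values 8, 2, 19; f = 8 is not ≤ g = 2 — does not hold.
[7] f = 8 lies in [6, 8] — holds.
[8] f = 8 is even — holds.

Constraints 2 and 6 are violated.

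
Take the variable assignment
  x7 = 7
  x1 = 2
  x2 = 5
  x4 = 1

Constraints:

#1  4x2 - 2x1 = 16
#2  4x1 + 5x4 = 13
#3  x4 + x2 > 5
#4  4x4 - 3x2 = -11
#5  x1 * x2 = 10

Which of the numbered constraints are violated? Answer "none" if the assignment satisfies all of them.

The assignment satisfies every constraint.

#1 4x2 - 2x1 = 4(5) - 2(2) = 16  ✔
#2 4x1 + 5x4 = 4(2) + 5(1) = 13  ✔
#3 x4 + x2 = 1 + 5 = 6; 6 > 5  ✔
#4 4x4 - 3x2 = 4(1) - 3(5) = -11  ✔
#5 x1 * x2 = 2 * 5 = 10  ✔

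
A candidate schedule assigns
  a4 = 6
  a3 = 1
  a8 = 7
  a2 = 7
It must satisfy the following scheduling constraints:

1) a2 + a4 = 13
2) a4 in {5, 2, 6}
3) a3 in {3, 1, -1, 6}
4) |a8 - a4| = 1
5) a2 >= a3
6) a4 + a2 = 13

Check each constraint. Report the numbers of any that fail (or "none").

1) a2 + a4 = 7 + 6 = 13  ✔
2) a4 = 6 is in {5, 2, 6}  ✔
3) a3 = 1 is in {3, 1, -1, 6}  ✔
4) |7 - 6| = 1  ✔
5) a2 = 7, a3 = 1; 7 ≥ 1  ✔
6) a4 + a2 = 6 + 7 = 13  ✔

No violations.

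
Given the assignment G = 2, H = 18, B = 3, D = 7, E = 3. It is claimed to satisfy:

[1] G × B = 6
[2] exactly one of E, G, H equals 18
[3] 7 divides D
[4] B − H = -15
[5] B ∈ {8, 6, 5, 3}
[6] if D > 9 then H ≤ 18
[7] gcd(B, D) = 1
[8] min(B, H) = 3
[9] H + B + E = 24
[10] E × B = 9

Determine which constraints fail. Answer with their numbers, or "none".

Yes — all constraints hold.

[1] G × B = 2 × 3 = 6 — satisfied.
[2] E=3, G=2, H=18; 1 of them equals 18 — satisfied.
[3] 7 / 7 = 1, so 7 divides 7 — satisfied.
[4] B − H = 3 − 18 = -15 — satisfied.
[5] B = 3 is in {8, 6, 5, 3} — satisfied.
[6] D = 7, not > 9; antecedent false, conditional vacuously true — satisfied.
[7] gcd(3, 7) = 1 — satisfied.
[8] min(3, 18) = 3 — satisfied.
[9] H + B + E = 18 + 3 + 3 = 24 — satisfied.
[10] E × B = 3 × 3 = 9 — satisfied.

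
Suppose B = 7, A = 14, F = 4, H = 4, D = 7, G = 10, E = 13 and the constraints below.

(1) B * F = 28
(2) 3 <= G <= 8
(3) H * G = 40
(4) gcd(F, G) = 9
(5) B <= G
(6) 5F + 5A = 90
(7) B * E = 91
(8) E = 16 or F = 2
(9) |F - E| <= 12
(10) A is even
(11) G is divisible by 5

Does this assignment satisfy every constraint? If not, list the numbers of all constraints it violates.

Violated: 2, 4, and 8.

(1) B * F = 7 * 4 = 28 — satisfied.
(2) G = 10 is outside [3, 8] — violated.
(3) H * G = 4 * 10 = 40 — satisfied.
(4) gcd(4, 10) = 2, not 9 — violated.
(5) B = 7, G = 10; 7 ≤ 10 — satisfied.
(6) 5F + 5A = 5(4) + 5(14) = 90 — satisfied.
(7) B * E = 7 * 13 = 91 — satisfied.
(8) E = 13 ≠ 16 and F = 4 ≠ 2; both disjuncts false — violated.
(9) |4 - 13| = 9; 9 ≤ 12 — satisfied.
(10) A = 14 is even — satisfied.
(11) 10 / 5 = 2, so 5 divides 10 — satisfied.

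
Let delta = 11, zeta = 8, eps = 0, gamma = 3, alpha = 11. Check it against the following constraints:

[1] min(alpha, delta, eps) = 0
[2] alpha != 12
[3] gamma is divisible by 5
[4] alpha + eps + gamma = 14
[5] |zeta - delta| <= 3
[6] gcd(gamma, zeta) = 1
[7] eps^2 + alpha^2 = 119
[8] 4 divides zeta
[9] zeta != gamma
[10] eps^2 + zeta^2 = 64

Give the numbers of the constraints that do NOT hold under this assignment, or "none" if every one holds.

[1] min(11, 11, 0) = 0  ✔
[2] alpha = 11, and 11 ≠ 12  ✔
[3] 3 = 5*0 + 3, so 5 does not divide 3  ✘
[4] alpha + eps + gamma = 11 + 0 + 3 = 14  ✔
[5] |8 - 11| = 3; 3 ≤ 3  ✔
[6] gcd(3, 8) = 1  ✔
[7] eps^2 + alpha^2 = 0^2 + 11^2 = 0 + 121 = 121, not 119  ✘
[8] 8 / 4 = 2, so 4 divides 8  ✔
[9] zeta = 8, gamma = 3; distinct  ✔
[10] eps^2 + zeta^2 = 0^2 + 8^2 = 0 + 64 = 64  ✔

Constraints 3, 7 do not hold.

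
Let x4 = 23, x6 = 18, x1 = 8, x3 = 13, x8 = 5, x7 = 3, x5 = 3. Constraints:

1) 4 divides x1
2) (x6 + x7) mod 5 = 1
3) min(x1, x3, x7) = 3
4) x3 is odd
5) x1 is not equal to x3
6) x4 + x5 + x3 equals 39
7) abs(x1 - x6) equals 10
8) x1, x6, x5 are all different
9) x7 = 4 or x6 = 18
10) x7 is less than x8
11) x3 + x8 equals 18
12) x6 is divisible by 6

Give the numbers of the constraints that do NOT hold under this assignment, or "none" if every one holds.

The assignment satisfies every constraint.

1) 8 / 4 = 2, so 4 divides 8  OK
2) x6 + x7 = 21; 21 mod 5 = 1  OK
3) min(8, 13, 3) = 3  OK
4) x3 = 13 is odd  OK
5) x1 = 8, x3 = 13; distinct  OK
6) x4 + x5 + x3 = 23 + 3 + 13 = 39  OK
7) abs(8 - 18) = 10  OK
8) values 8, 18, 3 are pairwise distinct  OK
9) x7 = 3 ≠ 4, but x6 = 18 = 18 (second disjunct)  OK
10) x7 = 3, x8 = 5; 3 < 5  OK
11) x3 + x8 = 13 + 5 = 18  OK
12) 18 / 6 = 3, so 6 divides 18  OK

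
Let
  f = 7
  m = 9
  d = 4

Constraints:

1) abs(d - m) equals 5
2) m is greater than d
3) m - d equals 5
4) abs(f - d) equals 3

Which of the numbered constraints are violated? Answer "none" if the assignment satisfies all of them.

The assignment satisfies every constraint.

1) abs(4 - 9) = 5  true
2) m = 9, d = 4; 9 > 4  true
3) m - d = 9 - 4 = 5  true
4) abs(7 - 4) = 3  true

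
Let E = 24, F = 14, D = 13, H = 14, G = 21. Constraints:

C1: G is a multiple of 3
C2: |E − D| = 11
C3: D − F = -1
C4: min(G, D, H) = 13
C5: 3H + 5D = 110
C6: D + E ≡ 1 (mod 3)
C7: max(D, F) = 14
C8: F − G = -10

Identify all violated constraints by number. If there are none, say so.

No — constraints 5 and 8 are not satisfied.

C1: 21 / 3 = 7, so 3 divides 21 — holds.
C2: |24 − 13| = 11 — holds.
C3: D − F = 13 − 14 = -1 — holds.
C4: min(21, 13, 14) = 13 — holds.
C5: 3H + 5D = 3(14) + 5(13) = 107, not 110 — does not hold.
C6: D + E = 37; 37 mod 3 = 1 — holds.
C7: max(13, 14) = 14 — holds.
C8: F − G = 14 − 21 = -7, not -10 — does not hold.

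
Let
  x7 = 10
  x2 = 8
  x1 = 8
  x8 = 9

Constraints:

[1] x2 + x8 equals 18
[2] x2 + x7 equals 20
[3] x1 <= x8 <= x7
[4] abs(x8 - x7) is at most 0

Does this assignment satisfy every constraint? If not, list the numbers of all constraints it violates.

[1] x2 + x8 = 8 + 9 = 17, not 18  FAIL
[2] x2 + x7 = 8 + 10 = 18, not 20  FAIL
[3] values 8 <= 9 <= 10  OK
[4] abs(9 - 10) = 1; 1 > 0, exceeds bound 0  FAIL

Violated: 1, 2, 4.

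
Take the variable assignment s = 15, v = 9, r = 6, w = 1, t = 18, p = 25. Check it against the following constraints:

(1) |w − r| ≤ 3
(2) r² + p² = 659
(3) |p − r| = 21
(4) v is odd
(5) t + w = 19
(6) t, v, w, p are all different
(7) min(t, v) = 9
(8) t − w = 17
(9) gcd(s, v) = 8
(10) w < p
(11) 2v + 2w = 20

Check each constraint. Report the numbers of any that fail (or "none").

(1) |1 − 6| = 5; 5 > 3, exceeds bound 3 — does not hold.
(2) r² + p² = 6² + 25² = 36 + 625 = 661, not 659 — does not hold.
(3) |25 − 6| = 19, not 21 — does not hold.
(4) v = 9 is odd — holds.
(5) t + w = 18 + 1 = 19 — holds.
(6) values 18, 9, 1, 25 are pairwise distinct — holds.
(7) min(18, 9) = 9 — holds.
(8) t − w = 18 − 1 = 17 — holds.
(9) gcd(15, 9) = 3, not 8 — does not hold.
(10) w = 1, p = 25; 1 < 25 — holds.
(11) 2v + 2w = 2(9) + 2(1) = 20 — holds.

Violated: 1, 2, 3, 9.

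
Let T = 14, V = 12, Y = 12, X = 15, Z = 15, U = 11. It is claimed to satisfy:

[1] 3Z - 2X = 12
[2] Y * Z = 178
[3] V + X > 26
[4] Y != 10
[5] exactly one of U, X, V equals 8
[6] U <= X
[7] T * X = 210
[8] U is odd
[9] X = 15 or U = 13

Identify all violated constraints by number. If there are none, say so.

Constraints 1, 2, and 5 do not hold.

[1] 3Z - 2X = 3(15) - 2(15) = 15, not 12  false
[2] Y * Z = 12 * 15 = 180, not 178  false
[3] V + X = 12 + 15 = 27; 27 > 26  true
[4] Y = 12, and 12 ≠ 10  true
[5] U=11, X=15, V=12; 0 of them equal 8, not exactly one  false
[6] U = 11, X = 15; 11 ≤ 15  true
[7] T * X = 14 * 15 = 210  true
[8] U = 11 is odd  true
[9] X = 15 = 15 (first disjunct)  true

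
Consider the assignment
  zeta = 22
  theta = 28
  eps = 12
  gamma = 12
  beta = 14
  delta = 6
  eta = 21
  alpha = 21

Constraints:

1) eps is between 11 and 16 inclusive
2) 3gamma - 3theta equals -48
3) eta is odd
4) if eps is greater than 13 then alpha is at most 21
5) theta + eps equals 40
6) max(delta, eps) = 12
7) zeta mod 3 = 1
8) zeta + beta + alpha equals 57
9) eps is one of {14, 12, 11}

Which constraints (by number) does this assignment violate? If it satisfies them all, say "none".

The assignment satisfies every constraint.

1) eps = 12 lies in [11, 16]  OK
2) 3gamma - 3theta = 3(12) - 3(28) = -48  OK
3) eta = 21 is odd  OK
4) eps = 12, not > 13; antecedent false, conditional vacuously true  OK
5) theta + eps = 28 + 12 = 40  OK
6) max(6, 12) = 12  OK
7) 22 mod 3 = 1  OK
8) zeta + beta + alpha = 22 + 14 + 21 = 57  OK
9) eps = 12 is in {14, 12, 11}  OK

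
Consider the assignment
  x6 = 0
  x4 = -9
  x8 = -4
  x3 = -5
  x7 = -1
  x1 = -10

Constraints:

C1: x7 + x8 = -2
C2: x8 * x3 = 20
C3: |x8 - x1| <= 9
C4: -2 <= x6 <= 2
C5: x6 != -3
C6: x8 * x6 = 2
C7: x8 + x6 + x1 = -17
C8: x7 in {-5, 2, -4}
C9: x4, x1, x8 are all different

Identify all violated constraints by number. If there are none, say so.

No — constraints 1, 6, 7, and 8 are not satisfied.

C1: x7 + x8 = -1 + (-4) = -5, not -2  ✘
C2: x8 * x3 = -4 * (-5) = 20  ✔
C3: |-4 - (-10)| = 6; 6 ≤ 9  ✔
C4: x6 = 0 lies in [-2, 2]  ✔
C5: x6 = 0, and 0 ≠ -3  ✔
C6: x8 * x6 = -4 * 0 = 0, not 2  ✘
C7: x8 + x6 + x1 = -4 + 0 + (-10) = -14, not -17  ✘
C8: x7 = -1 is not in {-5, 2, -4}  ✘
C9: values -9, -10, -4 are pairwise distinct  ✔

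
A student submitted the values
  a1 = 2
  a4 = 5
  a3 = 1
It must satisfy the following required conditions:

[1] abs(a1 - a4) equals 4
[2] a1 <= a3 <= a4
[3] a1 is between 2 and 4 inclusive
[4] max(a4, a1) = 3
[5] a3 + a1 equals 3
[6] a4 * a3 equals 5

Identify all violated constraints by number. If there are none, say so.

Constraints 1, 2, and 4 do not hold.

[1] abs(2 - 5) = 3, not 4  ✗
[2] values 2, 1, 5; a1 = 2 is not <= a3 = 1  ✗
[3] a1 = 2 lies in [2, 4]  ✓
[4] max(5, 2) = 5, not 3  ✗
[5] a3 + a1 = 1 + 2 = 3  ✓
[6] a4 * a3 = 5 * 1 = 5  ✓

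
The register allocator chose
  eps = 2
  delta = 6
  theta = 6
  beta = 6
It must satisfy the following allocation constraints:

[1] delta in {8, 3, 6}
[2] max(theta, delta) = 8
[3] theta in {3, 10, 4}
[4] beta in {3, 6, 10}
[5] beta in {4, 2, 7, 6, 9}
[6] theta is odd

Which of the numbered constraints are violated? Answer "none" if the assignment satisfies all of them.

Constraints 2, 3, 6 are violated.

[1] delta = 6 is in {8, 3, 6} — holds.
[2] max(6, 6) = 6, not 8 — fails.
[3] theta = 6 is not in {3, 10, 4} — fails.
[4] beta = 6 is in {3, 6, 10} — holds.
[5] beta = 6 is in {4, 2, 7, 6, 9} — holds.
[6] theta = 6 is even — fails.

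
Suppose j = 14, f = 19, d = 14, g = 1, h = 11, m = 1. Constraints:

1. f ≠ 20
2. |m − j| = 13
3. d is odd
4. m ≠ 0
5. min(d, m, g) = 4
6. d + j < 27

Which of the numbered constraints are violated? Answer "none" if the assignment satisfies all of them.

No — constraints 3, 5, 6 are not satisfied.

1. f = 19, and 19 ≠ 20  holds
2. |1 − 14| = 13  holds
3. d = 14 is even  fails
4. m = 1, and 1 ≠ 0  holds
5. min(14, 1, 1) = 1, not 4  fails
6. d + j = 14 + 14 = 28; 28 ≥ 27, bound 27 not met  fails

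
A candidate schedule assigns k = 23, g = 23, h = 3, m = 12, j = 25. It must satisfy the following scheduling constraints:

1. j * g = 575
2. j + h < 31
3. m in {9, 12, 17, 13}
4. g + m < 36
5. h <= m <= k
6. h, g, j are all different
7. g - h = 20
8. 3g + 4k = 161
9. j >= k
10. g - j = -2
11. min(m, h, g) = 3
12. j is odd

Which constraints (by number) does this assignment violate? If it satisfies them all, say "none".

No violations.

1. j * g = 25 * 23 = 575 — satisfied.
2. j + h = 25 + 3 = 28; 28 < 31 — satisfied.
3. m = 12 is in {9, 12, 17, 13} — satisfied.
4. g + m = 23 + 12 = 35; 35 < 36 — satisfied.
5. values 3 <= 12 <= 23 — satisfied.
6. values 3, 23, 25 are pairwise distinct — satisfied.
7. g - h = 23 - 3 = 20 — satisfied.
8. 3g + 4k = 3(23) + 4(23) = 161 — satisfied.
9. j = 25, k = 23; 25 ≥ 23 — satisfied.
10. g - j = 23 - 25 = -2 — satisfied.
11. min(12, 3, 23) = 3 — satisfied.
12. j = 25 is odd — satisfied.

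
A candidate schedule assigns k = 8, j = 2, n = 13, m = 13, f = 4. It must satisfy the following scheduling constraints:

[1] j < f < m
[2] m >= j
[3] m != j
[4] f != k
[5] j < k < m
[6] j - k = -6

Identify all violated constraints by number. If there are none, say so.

All constraints are satisfied.

[1] values 2 < 4 < 13 — satisfied.
[2] m = 13, j = 2; 13 ≥ 2 — satisfied.
[3] m = 13, j = 2; distinct — satisfied.
[4] f = 4, k = 8; distinct — satisfied.
[5] values 2 < 8 < 13 — satisfied.
[6] j - k = 2 - 8 = -6 — satisfied.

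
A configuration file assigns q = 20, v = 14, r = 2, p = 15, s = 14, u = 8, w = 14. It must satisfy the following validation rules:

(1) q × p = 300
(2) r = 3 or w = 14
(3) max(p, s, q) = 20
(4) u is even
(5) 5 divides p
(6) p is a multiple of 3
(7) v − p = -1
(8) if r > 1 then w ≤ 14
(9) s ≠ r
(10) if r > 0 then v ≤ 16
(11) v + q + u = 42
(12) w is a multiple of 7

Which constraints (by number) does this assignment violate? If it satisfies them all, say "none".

No violations.

(1) q × p = 20 × 15 = 300  ✓
(2) r = 2 ≠ 3, but w = 14 = 14 (second disjunct)  ✓
(3) max(15, 14, 20) = 20  ✓
(4) u = 8 is even  ✓
(5) 15 / 5 = 3, so 5 divides 15  ✓
(6) 15 / 3 = 5, so 3 divides 15  ✓
(7) v − p = 14 − 15 = -1  ✓
(8) r = 2 > 1, so we need w ≤ 14; w = 14 ≤ 14  ✓
(9) s = 14, r = 2; distinct  ✓
(10) r = 2 > 0, so we need v ≤ 16; v = 14 ≤ 16  ✓
(11) v + q + u = 14 + 20 + 8 = 42  ✓
(12) 14 / 7 = 2, so 7 divides 14  ✓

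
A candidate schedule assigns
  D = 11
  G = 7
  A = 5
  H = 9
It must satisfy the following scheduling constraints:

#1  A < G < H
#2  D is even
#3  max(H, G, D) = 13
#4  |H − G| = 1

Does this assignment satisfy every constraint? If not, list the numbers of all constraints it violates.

No — constraints 2, 3, 4 are not satisfied.

#1 values 5 < 7 < 9 — holds.
#2 D = 11 is odd — fails.
#3 max(9, 7, 11) = 11, not 13 — fails.
#4 |9 − 7| = 2, not 1 — fails.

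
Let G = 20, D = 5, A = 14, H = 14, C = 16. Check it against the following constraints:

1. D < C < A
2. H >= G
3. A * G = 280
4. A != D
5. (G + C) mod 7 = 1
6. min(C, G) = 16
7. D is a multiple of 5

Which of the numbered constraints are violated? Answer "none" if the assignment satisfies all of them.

The assignment fails constraints 1 and 2.

1. values 5, 16, 14; C = 16 is not < A = 14  no
2. H = 14, G = 20; 14 < 20 (want ≥)  no
3. A * G = 14 * 20 = 280  yes
4. A = 14, D = 5; distinct  yes
5. G + C = 36; 36 mod 7 = 1  yes
6. min(16, 20) = 16  yes
7. 5 / 5 = 1, so 5 divides 5  yes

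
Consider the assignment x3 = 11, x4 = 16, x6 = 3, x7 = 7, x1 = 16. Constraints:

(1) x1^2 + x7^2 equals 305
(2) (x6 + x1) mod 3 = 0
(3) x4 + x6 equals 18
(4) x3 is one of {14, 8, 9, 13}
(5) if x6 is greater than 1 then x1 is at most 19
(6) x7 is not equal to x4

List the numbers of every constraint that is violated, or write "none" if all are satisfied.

Constraints 2, 3, and 4 are violated.

(1) x1^2 + x7^2 = 16^2 + 7^2 = 256 + 49 = 305  OK
(2) x6 + x1 = 19; 19 mod 3 = 1, not 0  FAIL
(3) x4 + x6 = 16 + 3 = 19, not 18  FAIL
(4) x3 = 11 is not in {14, 8, 9, 13}  FAIL
(5) x6 = 3 > 1, so we need x1 ≤ 19; x1 = 16 ≤ 19  OK
(6) x7 = 7, x4 = 16; distinct  OK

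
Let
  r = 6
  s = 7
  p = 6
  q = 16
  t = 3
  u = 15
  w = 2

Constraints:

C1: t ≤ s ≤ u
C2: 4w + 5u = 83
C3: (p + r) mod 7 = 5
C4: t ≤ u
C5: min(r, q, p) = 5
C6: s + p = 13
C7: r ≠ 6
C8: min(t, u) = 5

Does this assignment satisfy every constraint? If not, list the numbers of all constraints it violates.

C1: values 3 ≤ 7 ≤ 15  holds
C2: 4w + 5u = 4(2) + 5(15) = 83  holds
C3: p + r = 12; 12 mod 7 = 5  holds
C4: t = 3, u = 15; 3 ≤ 15  holds
C5: min(6, 16, 6) = 6, not 5  fails
C6: s + p = 7 + 6 = 13  holds
C7: r = 6, but 6 is required to differ  fails
C8: min(3, 15) = 3, not 5  fails

Constraints 5, 7, and 8 do not hold.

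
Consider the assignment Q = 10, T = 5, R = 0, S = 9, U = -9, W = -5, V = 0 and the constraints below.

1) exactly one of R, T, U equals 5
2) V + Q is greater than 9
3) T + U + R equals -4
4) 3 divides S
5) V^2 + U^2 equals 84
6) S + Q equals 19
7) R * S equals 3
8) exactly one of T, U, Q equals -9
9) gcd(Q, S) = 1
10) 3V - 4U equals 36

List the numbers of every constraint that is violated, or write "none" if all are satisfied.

Violated: 5, 7.

1) R=0, T=5, U=-9; 1 of them equals 5  true
2) V + Q = 0 + 10 = 10; 10 > 9  true
3) T + U + R = 5 + (-9) + 0 = -4  true
4) 9 / 3 = 3, so 3 divides 9  true
5) V^2 + U^2 = 0^2 + (-9)^2 = 0 + 81 = 81, not 84  false
6) S + Q = 9 + 10 = 19  true
7) R * S = 0 * 9 = 0, not 3  false
8) T=5, U=-9, Q=10; 1 of them equals -9  true
9) gcd(10, 9) = 1  true
10) 3V - 4U = 3(0) - 4(-9) = 36  true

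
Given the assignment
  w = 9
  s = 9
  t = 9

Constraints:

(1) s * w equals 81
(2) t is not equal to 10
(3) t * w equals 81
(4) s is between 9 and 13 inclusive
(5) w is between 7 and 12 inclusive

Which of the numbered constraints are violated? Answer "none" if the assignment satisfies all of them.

No violations.

(1) s * w = 9 * 9 = 81 — OK.
(2) t = 9, and 9 ≠ 10 — OK.
(3) t * w = 9 * 9 = 81 — OK.
(4) s = 9 lies in [9, 13] — OK.
(5) w = 9 lies in [7, 12] — OK.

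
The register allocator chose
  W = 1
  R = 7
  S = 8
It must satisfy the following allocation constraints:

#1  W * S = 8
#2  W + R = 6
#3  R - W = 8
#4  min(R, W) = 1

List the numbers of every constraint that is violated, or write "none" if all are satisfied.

The assignment fails constraints 2, 3.

#1 W * S = 1 * 8 = 8 — holds.
#2 W + R = 1 + 7 = 8, not 6 — fails.
#3 R - W = 7 - 1 = 6, not 8 — fails.
#4 min(7, 1) = 1 — holds.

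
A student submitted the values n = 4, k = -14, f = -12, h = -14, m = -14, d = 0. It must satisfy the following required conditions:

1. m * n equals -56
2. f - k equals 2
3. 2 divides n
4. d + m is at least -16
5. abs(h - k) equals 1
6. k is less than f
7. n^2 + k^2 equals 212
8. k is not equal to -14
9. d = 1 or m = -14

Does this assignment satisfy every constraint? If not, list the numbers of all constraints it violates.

1. m * n = -14 * 4 = -56  holds
2. f - k = -12 - (-14) = 2  holds
3. 4 / 2 = 2, so 2 divides 4  holds
4. d + m = 0 + (-14) = -14; -14 ≥ -16  holds
5. abs(-14 - (-14)) = 0, not 1  fails
6. k = -14, f = -12; -14 < -12  holds
7. n^2 + k^2 = 4^2 + (-14)^2 = 16 + 196 = 212  holds
8. k = -14, but -14 is required to differ  fails
9. d = 0 ≠ 1, but m = -14 = -14 (second disjunct)  holds

No — constraints 5 and 8 are not satisfied.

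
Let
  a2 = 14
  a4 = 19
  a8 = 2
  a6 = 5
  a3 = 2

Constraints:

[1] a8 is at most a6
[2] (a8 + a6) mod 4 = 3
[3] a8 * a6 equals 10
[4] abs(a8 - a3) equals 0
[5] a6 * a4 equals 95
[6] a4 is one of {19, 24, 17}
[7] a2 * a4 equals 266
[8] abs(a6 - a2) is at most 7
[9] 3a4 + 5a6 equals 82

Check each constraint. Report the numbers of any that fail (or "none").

Violated: 8.

[1] a8 = 2, a6 = 5; 2 ≤ 5 — holds.
[2] a8 + a6 = 7; 7 mod 4 = 3 — holds.
[3] a8 * a6 = 2 * 5 = 10 — holds.
[4] abs(2 - 2) = 0 — holds.
[5] a6 * a4 = 5 * 19 = 95 — holds.
[6] a4 = 19 is in {19, 24, 17} — holds.
[7] a2 * a4 = 14 * 19 = 266 — holds.
[8] abs(5 - 14) = 9; 9 > 7, exceeds bound 7 — fails.
[9] 3a4 + 5a6 = 3(19) + 5(5) = 82 — holds.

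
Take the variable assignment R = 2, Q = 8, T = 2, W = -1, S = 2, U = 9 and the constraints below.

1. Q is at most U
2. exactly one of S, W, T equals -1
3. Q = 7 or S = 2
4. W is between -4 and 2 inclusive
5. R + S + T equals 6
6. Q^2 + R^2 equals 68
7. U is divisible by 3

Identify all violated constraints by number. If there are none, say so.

1. Q = 8, U = 9; 8 ≤ 9 — satisfied.
2. S=2, W=-1, T=2; 1 of them equals -1 — satisfied.
3. Q = 8 ≠ 7, but S = 2 = 2 (second disjunct) — satisfied.
4. W = -1 lies in [-4, 2] — satisfied.
5. R + S + T = 2 + 2 + 2 = 6 — satisfied.
6. Q^2 + R^2 = 8^2 + 2^2 = 64 + 4 = 68 — satisfied.
7. 9 / 3 = 3, so 3 divides 9 — satisfied.

All constraints are satisfied.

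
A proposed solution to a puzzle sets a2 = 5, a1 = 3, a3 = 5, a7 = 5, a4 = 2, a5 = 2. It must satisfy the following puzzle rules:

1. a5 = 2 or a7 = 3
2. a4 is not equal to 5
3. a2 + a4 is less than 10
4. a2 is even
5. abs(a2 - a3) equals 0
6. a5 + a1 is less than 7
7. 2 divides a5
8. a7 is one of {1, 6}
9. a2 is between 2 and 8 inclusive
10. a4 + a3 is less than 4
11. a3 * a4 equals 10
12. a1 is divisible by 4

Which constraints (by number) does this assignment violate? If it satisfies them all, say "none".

1. a5 = 2 = 2 (first disjunct) — OK.
2. a4 = 2, and 2 ≠ 5 — OK.
3. a2 + a4 = 5 + 2 = 7; 7 < 10 — OK.
4. a2 = 5 is odd — violated.
5. abs(5 - 5) = 0 — OK.
6. a5 + a1 = 2 + 3 = 5; 5 < 7 — OK.
7. 2 / 2 = 1, so 2 divides 2 — OK.
8. a7 = 5 is not in {1, 6} — violated.
9. a2 = 5 lies in [2, 8] — OK.
10. a4 + a3 = 2 + 5 = 7; 7 ≥ 4, bound 4 not met — violated.
11. a3 * a4 = 5 * 2 = 10 — OK.
12. 3 = 4*0 + 3, so 4 does not divide 3 — violated.

Violated: 4, 8, 10, and 12.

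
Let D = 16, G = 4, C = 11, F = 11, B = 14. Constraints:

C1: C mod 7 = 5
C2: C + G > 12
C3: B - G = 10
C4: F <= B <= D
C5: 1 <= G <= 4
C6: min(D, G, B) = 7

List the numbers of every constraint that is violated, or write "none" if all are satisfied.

C1: 11 mod 7 = 4, not 5  no
C2: C + G = 11 + 4 = 15; 15 > 12  yes
C3: B - G = 14 - 4 = 10  yes
C4: values 11 <= 14 <= 16  yes
C5: G = 4 lies in [1, 4]  yes
C6: min(16, 4, 14) = 4, not 7  no

Constraints 1 and 6 are violated.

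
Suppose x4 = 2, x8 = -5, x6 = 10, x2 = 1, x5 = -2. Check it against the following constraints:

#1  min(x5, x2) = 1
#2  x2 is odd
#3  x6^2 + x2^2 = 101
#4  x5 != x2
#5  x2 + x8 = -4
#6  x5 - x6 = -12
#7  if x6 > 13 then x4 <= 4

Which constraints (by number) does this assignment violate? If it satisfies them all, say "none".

Constraint 1 does not hold.

#1 min(-2, 1) = -2, not 1 — violated.
#2 x2 = 1 is odd — satisfied.
#3 x6^2 + x2^2 = 10^2 + 1^2 = 100 + 1 = 101 — satisfied.
#4 x5 = -2, x2 = 1; distinct — satisfied.
#5 x2 + x8 = 1 + (-5) = -4 — satisfied.
#6 x5 - x6 = -2 - 10 = -12 — satisfied.
#7 x6 = 10, not > 13; antecedent false, conditional vacuously true — satisfied.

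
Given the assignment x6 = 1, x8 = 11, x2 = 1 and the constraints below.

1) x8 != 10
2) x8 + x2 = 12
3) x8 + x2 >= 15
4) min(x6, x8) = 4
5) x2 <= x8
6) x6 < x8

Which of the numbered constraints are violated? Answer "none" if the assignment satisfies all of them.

1) x8 = 11, and 11 ≠ 10 — holds.
2) x8 + x2 = 11 + 1 = 12 — holds.
3) x8 + x2 = 11 + 1 = 12; 12 < 15, bound 15 not met — fails.
4) min(1, 11) = 1, not 4 — fails.
5) x2 = 1, x8 = 11; 1 ≤ 11 — holds.
6) x6 = 1, x8 = 11; 1 < 11 — holds.

Constraints 3 and 4 do not hold.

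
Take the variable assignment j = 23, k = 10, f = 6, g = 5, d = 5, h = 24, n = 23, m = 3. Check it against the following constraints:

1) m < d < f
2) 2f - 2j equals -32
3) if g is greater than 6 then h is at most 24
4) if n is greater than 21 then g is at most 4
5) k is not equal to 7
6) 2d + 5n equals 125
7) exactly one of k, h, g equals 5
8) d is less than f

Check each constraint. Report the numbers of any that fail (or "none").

The assignment fails constraints 2 and 4.

1) values 3 < 5 < 6 — holds.
2) 2f - 2j = 2(6) - 2(23) = -34, not -32 — does not hold.
3) g = 5, not > 6; antecedent false, conditional vacuously true — holds.
4) n = 23 > 21, so we need g ≤ 4; but g = 5 > 4 — does not hold.
5) k = 10, and 10 ≠ 7 — holds.
6) 2d + 5n = 2(5) + 5(23) = 125 — holds.
7) k=10, h=24, g=5; 1 of them equals 5 — holds.
8) d = 5, f = 6; 5 < 6 — holds.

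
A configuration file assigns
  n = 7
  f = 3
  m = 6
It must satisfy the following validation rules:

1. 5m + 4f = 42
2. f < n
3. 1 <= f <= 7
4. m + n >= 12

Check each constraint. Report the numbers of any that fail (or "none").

1. 5m + 4f = 5(6) + 4(3) = 42  OK
2. f = 3, n = 7; 3 < 7  OK
3. f = 3 lies in [1, 7]  OK
4. m + n = 6 + 7 = 13; 13 ≥ 12  OK

No violations.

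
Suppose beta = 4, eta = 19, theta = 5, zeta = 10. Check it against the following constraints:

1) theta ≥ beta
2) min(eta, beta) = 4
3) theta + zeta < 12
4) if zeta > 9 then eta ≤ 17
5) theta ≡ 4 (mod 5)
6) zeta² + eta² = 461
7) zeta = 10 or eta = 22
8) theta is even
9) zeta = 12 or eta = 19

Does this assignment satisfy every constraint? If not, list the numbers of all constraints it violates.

Constraints 3, 4, 5, and 8 do not hold.

1) theta = 5, beta = 4; 5 ≥ 4  holds
2) min(19, 4) = 4  holds
3) theta + zeta = 5 + 10 = 15; 15 ≥ 12, bound 12 not met  fails
4) zeta = 10 > 9, so we need eta ≤ 17; but eta = 19 > 17  fails
5) 5 mod 5 = 0, not 4  fails
6) zeta² + eta² = 10² + 19² = 100 + 361 = 461  holds
7) zeta = 10 = 10 (first disjunct)  holds
8) theta = 5 is odd  fails
9) zeta = 10 ≠ 12, but eta = 19 = 19 (second disjunct)  holds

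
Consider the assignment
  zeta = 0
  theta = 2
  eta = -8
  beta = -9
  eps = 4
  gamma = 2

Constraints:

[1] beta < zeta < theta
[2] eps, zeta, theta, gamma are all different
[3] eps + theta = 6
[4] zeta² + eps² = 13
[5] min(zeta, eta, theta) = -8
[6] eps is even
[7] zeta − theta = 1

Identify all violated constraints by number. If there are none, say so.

[1] values -9 < 0 < 2 — holds.
[2] theta = gamma = 2, not all different — fails.
[3] eps + theta = 4 + 2 = 6 — holds.
[4] zeta² + eps² = 0² + 4² = 0 + 16 = 16, not 13 — fails.
[5] min(0, -8, 2) = -8 — holds.
[6] eps = 4 is even — holds.
[7] zeta − theta = 0 − 2 = -2, not 1 — fails.

Constraints 2, 4, and 7 do not hold.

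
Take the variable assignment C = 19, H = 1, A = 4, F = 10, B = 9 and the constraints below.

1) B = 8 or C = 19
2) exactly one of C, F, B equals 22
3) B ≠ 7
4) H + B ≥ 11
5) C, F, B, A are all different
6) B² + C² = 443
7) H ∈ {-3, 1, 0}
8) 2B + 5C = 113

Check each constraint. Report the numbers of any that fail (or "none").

1) B = 9 ≠ 8, but C = 19 = 19 (second disjunct)  holds
2) C=19, F=10, B=9; 0 of them equal 22, not exactly one  fails
3) B = 9, and 9 ≠ 7  holds
4) H + B = 1 + 9 = 10; 10 < 11, bound 11 not met  fails
5) values 19, 10, 9, 4 are pairwise distinct  holds
6) B² + C² = 9² + 19² = 81 + 361 = 442, not 443  fails
7) H = 1 is in {-3, 1, 0}  holds
8) 2B + 5C = 2(9) + 5(19) = 113  holds

No — constraints 2, 4, and 6 are not satisfied.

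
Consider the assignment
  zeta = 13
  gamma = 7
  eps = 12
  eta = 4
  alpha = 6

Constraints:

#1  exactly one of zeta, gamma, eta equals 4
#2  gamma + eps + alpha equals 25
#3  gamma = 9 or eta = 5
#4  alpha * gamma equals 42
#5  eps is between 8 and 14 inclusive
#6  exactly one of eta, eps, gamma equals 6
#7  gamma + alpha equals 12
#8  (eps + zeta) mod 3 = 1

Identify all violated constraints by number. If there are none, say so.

The assignment fails constraints 3, 6, 7.

#1 zeta=13, gamma=7, eta=4; 1 of them equals 4  yes
#2 gamma + eps + alpha = 7 + 12 + 6 = 25  yes
#3 gamma = 7 ≠ 9 and eta = 4 ≠ 5; both disjuncts false  no
#4 alpha * gamma = 6 * 7 = 42  yes
#5 eps = 12 lies in [8, 14]  yes
#6 eta=4, eps=12, gamma=7; 0 of them equal 6, not exactly one  no
#7 gamma + alpha = 7 + 6 = 13, not 12  no
#8 eps + zeta = 25; 25 mod 3 = 1  yes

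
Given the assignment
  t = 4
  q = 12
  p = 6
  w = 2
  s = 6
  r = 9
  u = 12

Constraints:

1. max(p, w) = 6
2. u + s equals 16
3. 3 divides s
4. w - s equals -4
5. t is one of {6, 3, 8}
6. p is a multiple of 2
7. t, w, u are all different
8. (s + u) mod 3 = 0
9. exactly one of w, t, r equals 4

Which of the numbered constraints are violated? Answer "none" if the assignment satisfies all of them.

The assignment fails constraints 2 and 5.

1. max(6, 2) = 6 — holds.
2. u + s = 12 + 6 = 18, not 16 — fails.
3. 6 / 3 = 2, so 3 divides 6 — holds.
4. w - s = 2 - 6 = -4 — holds.
5. t = 4 is not in {6, 3, 8} — fails.
6. 6 / 2 = 3, so 2 divides 6 — holds.
7. values 4, 2, 12 are pairwise distinct — holds.
8. s + u = 18; 18 mod 3 = 0 — holds.
9. w=2, t=4, r=9; 1 of them equals 4 — holds.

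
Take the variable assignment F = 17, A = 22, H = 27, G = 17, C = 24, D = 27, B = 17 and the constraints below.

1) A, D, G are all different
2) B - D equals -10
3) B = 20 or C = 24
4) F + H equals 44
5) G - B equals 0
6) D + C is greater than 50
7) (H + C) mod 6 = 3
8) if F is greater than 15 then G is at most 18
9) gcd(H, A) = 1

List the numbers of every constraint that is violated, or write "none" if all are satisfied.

1) values 22, 27, 17 are pairwise distinct — OK.
2) B - D = 17 - 27 = -10 — OK.
3) B = 17 ≠ 20, but C = 24 = 24 (second disjunct) — OK.
4) F + H = 17 + 27 = 44 — OK.
5) G - B = 17 - 17 = 0 — OK.
6) D + C = 27 + 24 = 51; 51 > 50 — OK.
7) H + C = 51; 51 mod 6 = 3 — OK.
8) F = 17 > 15, so we need G ≤ 18; G = 17 ≤ 18 — OK.
9) gcd(27, 22) = 1 — OK.

No violations.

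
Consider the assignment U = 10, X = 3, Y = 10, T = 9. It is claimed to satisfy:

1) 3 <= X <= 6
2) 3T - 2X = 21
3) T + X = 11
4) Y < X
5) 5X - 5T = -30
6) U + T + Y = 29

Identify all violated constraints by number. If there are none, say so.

1) X = 3 lies in [3, 6] — satisfied.
2) 3T - 2X = 3(9) - 2(3) = 21 — satisfied.
3) T + X = 9 + 3 = 12, not 11 — violated.
4) Y = 10, X = 3; 10 ≥ 3 (want <) — violated.
5) 5X - 5T = 5(3) - 5(9) = -30 — satisfied.
6) U + T + Y = 10 + 9 + 10 = 29 — satisfied.

Violated: 3 and 4.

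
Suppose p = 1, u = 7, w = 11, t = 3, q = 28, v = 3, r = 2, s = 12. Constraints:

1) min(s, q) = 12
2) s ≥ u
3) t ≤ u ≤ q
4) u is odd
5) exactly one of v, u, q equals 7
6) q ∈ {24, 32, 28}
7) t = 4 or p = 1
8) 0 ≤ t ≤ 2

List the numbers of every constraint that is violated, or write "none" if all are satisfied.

Constraint 8 is violated.

1) min(12, 28) = 12  ✔
2) s = 12, u = 7; 12 ≥ 7  ✔
3) values 3 ≤ 7 ≤ 28  ✔
4) u = 7 is odd  ✔
5) v=3, u=7, q=28; 1 of them equals 7  ✔
6) q = 28 is in {24, 32, 28}  ✔
7) t = 3 ≠ 4, but p = 1 = 1 (second disjunct)  ✔
8) t = 3 is outside [0, 2]  ✘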